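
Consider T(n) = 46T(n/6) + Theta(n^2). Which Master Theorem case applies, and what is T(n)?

Master Theorem for T(n) = 46T(n/6) + O(n^2):

a = 46, b = 6, c = 2
log_b(a) = log_6(46) = 2.1368

Case 1: c = 2 < log_6(46) = 2.1368
T(n) = O(n^(log_6 46))

For T(n) = 46T(n/6) + O(n^2): log_6(46) = 2.1368. This is Case 1 of the Master Theorem (c < log_b(a), work dominated by leaves), giving O(n^(log_6 46)).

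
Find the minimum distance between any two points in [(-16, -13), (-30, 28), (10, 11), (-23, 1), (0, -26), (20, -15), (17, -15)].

Computing all pairwise distances among 7 points:

d((-16, -13), (-30, 28)) = 43.3244
d((-16, -13), (10, 11)) = 35.3836
d((-16, -13), (-23, 1)) = 15.6525
d((-16, -13), (0, -26)) = 20.6155
d((-16, -13), (20, -15)) = 36.0555
d((-16, -13), (17, -15)) = 33.0606
d((-30, 28), (10, 11)) = 43.4626
d((-30, 28), (-23, 1)) = 27.8927
d((-30, 28), (0, -26)) = 61.7738
d((-30, 28), (20, -15)) = 65.9469
d((-30, 28), (17, -15)) = 63.7024
d((10, 11), (-23, 1)) = 34.4819
d((10, 11), (0, -26)) = 38.3275
d((10, 11), (20, -15)) = 27.8568
d((10, 11), (17, -15)) = 26.9258
d((-23, 1), (0, -26)) = 35.4683
d((-23, 1), (20, -15)) = 45.8803
d((-23, 1), (17, -15)) = 43.0813
d((0, -26), (20, -15)) = 22.8254
d((0, -26), (17, -15)) = 20.2485
d((20, -15), (17, -15)) = 3.0 <-- minimum

Closest pair: (20, -15) and (17, -15) with distance 3.0

The closest pair is (20, -15) and (17, -15) with Euclidean distance 3.0. For 7 points, brute-force pairwise comparison is shown above. For large n, the divide-and-conquer algorithm (sort by x, recurse on halves, check the dividing strip) achieves O(n log n).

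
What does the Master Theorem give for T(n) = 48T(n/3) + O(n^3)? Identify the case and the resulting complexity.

Master Theorem for T(n) = 48T(n/3) + O(n^3):

a = 48, b = 3, c = 3
log_b(a) = log_3(48) = 3.5237

Case 1: c = 3 < log_3(48) = 3.5237
T(n) = O(n^(log_3 48))

For T(n) = 48T(n/3) + O(n^3): log_3(48) = 3.5237. This is Case 1 of the Master Theorem (c < log_b(a), work dominated by leaves), giving O(n^(log_3 48)).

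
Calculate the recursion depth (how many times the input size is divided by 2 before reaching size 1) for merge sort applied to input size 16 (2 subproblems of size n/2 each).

For divide and conquer with division factor 2:

Problem sizes at each level:
Level 0: 16
Level 1: 8
Level 2: 4
Level 3: 2
Level 4: 1

The root is level 0 and the size-1 base case is level 4 (the tree spans levels 0 through 4, i.e. 5 levels counting the root), so the depth is the number of divisions: log_2(16) = 4

The recursion tree depth is log_2(16) = 4. At each level, the problem size is divided by 2, so it takes 4 divisions to reduce to a base case of size 1. The algorithm makes 2 recursive calls at each level.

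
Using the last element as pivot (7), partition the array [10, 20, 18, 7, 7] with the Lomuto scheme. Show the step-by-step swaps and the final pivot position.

Lomuto partition with pivot = 7:

Initial array: [10, 20, 18, 7, 7]

arr[0]=10 > 7: no swap
arr[1]=20 > 7: no swap
arr[2]=18 > 7: no swap
arr[3]=7 <= 7: swap with position 0, array becomes [7, 20, 18, 10, 7]

Place pivot at position 1: [7, 7, 18, 10, 20]
Pivot position: 1

After partitioning with pivot 7, the array becomes [7, 7, 18, 10, 20]. The pivot is placed at index 1. All elements to the left of the pivot are <= 7, and all elements to the right are > 7.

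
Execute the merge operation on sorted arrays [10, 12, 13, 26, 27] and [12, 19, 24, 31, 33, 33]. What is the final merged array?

Merging process:

Compare 10 vs 12: take 10 from left. Merged: [10]
Compare 12 vs 12: take 12 from left. Merged: [10, 12]
Compare 13 vs 12: take 12 from right. Merged: [10, 12, 12]
Compare 13 vs 19: take 13 from left. Merged: [10, 12, 12, 13]
Compare 26 vs 19: take 19 from right. Merged: [10, 12, 12, 13, 19]
Compare 26 vs 24: take 24 from right. Merged: [10, 12, 12, 13, 19, 24]
Compare 26 vs 31: take 26 from left. Merged: [10, 12, 12, 13, 19, 24, 26]
Compare 27 vs 31: take 27 from left. Merged: [10, 12, 12, 13, 19, 24, 26, 27]
Append remaining from right: [31, 33, 33]. Merged: [10, 12, 12, 13, 19, 24, 26, 27, 31, 33, 33]

Final merged array: [10, 12, 12, 13, 19, 24, 26, 27, 31, 33, 33]
Total comparisons: 8

The merged array is [10, 12, 12, 13, 19, 24, 26, 27, 31, 33, 33], requiring 8 comparisons. The merge step runs in O(n) time where n is the total number of elements.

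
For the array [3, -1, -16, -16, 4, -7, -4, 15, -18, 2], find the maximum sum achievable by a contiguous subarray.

Using Kadane's algorithm on [3, -1, -16, -16, 4, -7, -4, 15, -18, 2]:

Scanning through the array:
Position 1 (value -1): max_ending_here = 2, max_so_far = 3
Position 2 (value -16): max_ending_here = -14, max_so_far = 3
Position 3 (value -16): max_ending_here = -16, max_so_far = 3
Position 4 (value 4): max_ending_here = 4, max_so_far = 4
Position 5 (value -7): max_ending_here = -3, max_so_far = 4
Position 6 (value -4): max_ending_here = -4, max_so_far = 4
Position 7 (value 15): max_ending_here = 15, max_so_far = 15
Position 8 (value -18): max_ending_here = -3, max_so_far = 15
Position 9 (value 2): max_ending_here = 2, max_so_far = 15

Maximum subarray: [15]
Maximum sum: 15

The maximum subarray is [15] with sum 15. This subarray runs from index 7 to index 7.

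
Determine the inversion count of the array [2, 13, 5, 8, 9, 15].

Finding inversions in [2, 13, 5, 8, 9, 15]:

(1, 2): arr[1]=13 > arr[2]=5
(1, 3): arr[1]=13 > arr[3]=8
(1, 4): arr[1]=13 > arr[4]=9

Total inversions: 3

The array has 3 inversion(s): (1,2), (1,3), (1,4). Each pair (i,j) satisfies i < j and arr[i] > arr[j].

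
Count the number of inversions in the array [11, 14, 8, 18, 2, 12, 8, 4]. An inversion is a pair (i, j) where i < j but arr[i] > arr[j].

Finding inversions in [11, 14, 8, 18, 2, 12, 8, 4]:

(0, 2): arr[0]=11 > arr[2]=8
(0, 4): arr[0]=11 > arr[4]=2
(0, 6): arr[0]=11 > arr[6]=8
(0, 7): arr[0]=11 > arr[7]=4
(1, 2): arr[1]=14 > arr[2]=8
(1, 4): arr[1]=14 > arr[4]=2
(1, 5): arr[1]=14 > arr[5]=12
(1, 6): arr[1]=14 > arr[6]=8
(1, 7): arr[1]=14 > arr[7]=4
(2, 4): arr[2]=8 > arr[4]=2
(2, 7): arr[2]=8 > arr[7]=4
(3, 4): arr[3]=18 > arr[4]=2
(3, 5): arr[3]=18 > arr[5]=12
(3, 6): arr[3]=18 > arr[6]=8
(3, 7): arr[3]=18 > arr[7]=4
(5, 6): arr[5]=12 > arr[6]=8
(5, 7): arr[5]=12 > arr[7]=4
(6, 7): arr[6]=8 > arr[7]=4

Total inversions: 18

The array has 18 inversion(s): (0,2), (0,4), (0,6), (0,7), (1,2), (1,4), (1,5), (1,6), (1,7), (2,4), (2,7), (3,4), (3,5), (3,6), (3,7), (5,6), (5,7), (6,7). Each pair (i,j) satisfies i < j and arr[i] > arr[j].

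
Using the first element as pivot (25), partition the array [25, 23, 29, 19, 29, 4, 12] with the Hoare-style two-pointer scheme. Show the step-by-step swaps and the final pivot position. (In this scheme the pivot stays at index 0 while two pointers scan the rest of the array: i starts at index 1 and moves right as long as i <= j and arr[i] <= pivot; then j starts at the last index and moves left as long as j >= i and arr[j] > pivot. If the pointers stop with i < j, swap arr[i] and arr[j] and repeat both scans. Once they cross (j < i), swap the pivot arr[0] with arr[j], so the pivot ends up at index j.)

Hoare-style two-pointer partition with pivot = 25:

Initial array: [25, 23, 29, 19, 29, 4, 12]

Pointers start at i = 1, j = 6.
i stops at index 2 (arr[2]=29 > 25), j stops at index 6 (arr[6]=12 <= 25): swap arr[2] and arr[6], array becomes [25, 23, 12, 19, 29, 4, 29]
i stops at index 4 (arr[4]=29 > 25), j stops at index 5 (arr[5]=4 <= 25): swap arr[4] and arr[5], array becomes [25, 23, 12, 19, 4, 29, 29]
i ends at 5, j ends at 4: the pointers have crossed (j < i), so scanning stops.

Swap pivot arr[0] with arr[4] to place pivot at position 4: [4, 23, 12, 19, 25, 29, 29]
Pivot position: 4

After partitioning with pivot 25, the array becomes [4, 23, 12, 19, 25, 29, 29]. The pivot is placed at index 4. All elements to the left of the pivot are <= 25, and all elements to the right are > 25.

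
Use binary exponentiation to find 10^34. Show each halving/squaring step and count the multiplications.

Computing 10^34 by squaring (build up from 10^1; each line after the first costs one multiplication):

10^1 = 10
10^2 = (10^1)^2 = 10^2 = 100
10^4 = (10^2)^2 = 100^2 = 10000
10^8 = (10^4)^2 = 10000^2 = 100000000
10^16 = (10^8)^2 = 100000000^2 = 10000000000000000
10^17 = 10 * 10^16 = 10 * 10000000000000000 = 100000000000000000
10^34 = (10^17)^2 = 100000000000000000^2 = 10000000000000000000000000000000000

Result: 10000000000000000000000000000000000
Multiplications needed: 6 (6 lines after 10^1)

10^34 = 10000000000000000000000000000000000. Using exponentiation by squaring, this requires 6 multiplications. The key idea: if the exponent is even, square the half-power; if odd, multiply by the base once.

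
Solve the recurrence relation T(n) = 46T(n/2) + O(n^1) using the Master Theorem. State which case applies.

Master Theorem for T(n) = 46T(n/2) + O(n^1):

a = 46, b = 2, c = 1
log_b(a) = log_2(46) = 5.5236

Case 1: c = 1 < log_2(46) = 5.5236
T(n) = O(n^(log_2 46))

For T(n) = 46T(n/2) + O(n^1): log_2(46) = 5.5236. This is Case 1 of the Master Theorem (c < log_b(a), work dominated by leaves), giving O(n^(log_2 46)).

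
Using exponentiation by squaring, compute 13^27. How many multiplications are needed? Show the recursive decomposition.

Computing 13^27 by squaring (build up from 13^1; each line after the first costs one multiplication):

13^1 = 13
13^2 = (13^1)^2 = 13^2 = 169
13^3 = 13 * 13^2 = 13 * 169 = 2197
13^6 = (13^3)^2 = 2197^2 = 4826809
13^12 = (13^6)^2 = 4826809^2 = 23298085122481
13^13 = 13 * 13^12 = 13 * 23298085122481 = 302875106592253
13^26 = (13^13)^2 = 302875106592253^2 = 91733330193268616658399616009
13^27 = 13 * 13^26 = 13 * 91733330193268616658399616009 = 1192533292512492016559195008117

Result: 1192533292512492016559195008117
Multiplications needed: 7 (7 lines after 13^1)

13^27 = 1192533292512492016559195008117. Using exponentiation by squaring, this requires 7 multiplications. The key idea: if the exponent is even, square the half-power; if odd, multiply by the base once.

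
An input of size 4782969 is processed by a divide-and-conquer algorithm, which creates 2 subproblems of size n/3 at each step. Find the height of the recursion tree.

For divide and conquer with division factor 3:

Problem sizes at each level:
Level 0: 4782969
Level 1: 1594323
Level 2: 531441
Level 3: 177147
Level 4: 59049
Level 5: 19683
Level 6: 6561
Level 7: 2187
Level 8: 729
Level 9: 243
Level 10: 81
Level 11: 27
Level 12: 9
Level 13: 3
Level 14: 1

The root is level 0 and the size-1 base case is level 14 (the tree spans levels 0 through 14, i.e. 15 levels counting the root), so the depth is the number of divisions: log_3(4782969) = 14

The recursion tree depth is log_3(4782969) = 14. At each level, the problem size is divided by 3, so it takes 14 divisions to reduce to a base case of size 1. The algorithm makes 2 recursive calls at each level.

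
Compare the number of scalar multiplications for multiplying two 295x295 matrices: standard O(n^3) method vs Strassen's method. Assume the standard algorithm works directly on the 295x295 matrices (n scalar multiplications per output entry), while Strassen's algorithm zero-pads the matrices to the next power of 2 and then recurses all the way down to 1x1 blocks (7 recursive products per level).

Matrix multiplication for 295x295 matrices:

Strassen's algorithm requires power-of-2 dimensions. Pad 295x295 to 512x512 (next power of 2).

Standard algorithm: 295^3 = 25672375 multiplications
Strassen's algorithm: 7^(log2(512)) = 7^9 = 40353607 multiplications
Difference: 25672375 - 40353607 = -14681232 (Strassen uses MORE here due to padding overhead — for small or just-over-power-of-2 n, padding can outweigh the per-level savings)

Standard: 25672375 multiplications (295^3). Strassen: 40353607 multiplications (7^9, after padding to 512x512). Strassen reduces 8 recursive multiplications to 7 at each level.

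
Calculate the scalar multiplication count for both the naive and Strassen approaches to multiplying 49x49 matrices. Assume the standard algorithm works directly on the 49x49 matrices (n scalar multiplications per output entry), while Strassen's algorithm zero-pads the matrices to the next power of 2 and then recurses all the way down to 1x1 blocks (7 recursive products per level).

Matrix multiplication for 49x49 matrices:

Strassen's algorithm requires power-of-2 dimensions. Pad 49x49 to 64x64 (next power of 2).

Standard algorithm: 49^3 = 117649 multiplications
Strassen's algorithm: 7^(log2(64)) = 7^6 = 117649 multiplications
Savings: 117649 - 117649 = 0 multiplications

Standard: 117649 multiplications (49^3). Strassen: 117649 multiplications (7^6, after padding to 64x64). Strassen reduces 8 recursive multiplications to 7 at each level.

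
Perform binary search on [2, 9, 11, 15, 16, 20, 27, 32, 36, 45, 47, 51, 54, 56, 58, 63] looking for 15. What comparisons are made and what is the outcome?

Binary search for 15 in [2, 9, 11, 15, 16, 20, 27, 32, 36, 45, 47, 51, 54, 56, 58, 63]:

lo=0, hi=15, mid=7, arr[mid]=32 -> 32 > 15, search left half
lo=0, hi=6, mid=3, arr[mid]=15 -> Found target at index 3!

Binary search finds 15 at index 3 after 2 comparisons. The search repeatedly halves the search space by comparing with the middle element.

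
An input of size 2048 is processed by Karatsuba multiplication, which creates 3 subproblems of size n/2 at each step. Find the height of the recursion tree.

For divide and conquer with division factor 2:

Problem sizes at each level:
Level 0: 2048
Level 1: 1024
Level 2: 512
Level 3: 256
Level 4: 128
Level 5: 64
Level 6: 32
Level 7: 16
Level 8: 8
Level 9: 4
Level 10: 2
Level 11: 1

The root is level 0 and the size-1 base case is level 11 (the tree spans levels 0 through 11, i.e. 12 levels counting the root), so the depth is the number of divisions: log_2(2048) = 11

The recursion tree depth is log_2(2048) = 11. At each level, the problem size is divided by 2, so it takes 11 divisions to reduce to a base case of size 1. The algorithm makes 3 recursive calls at each level.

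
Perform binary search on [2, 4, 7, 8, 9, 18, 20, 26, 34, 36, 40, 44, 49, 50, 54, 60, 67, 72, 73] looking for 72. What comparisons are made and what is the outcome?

Binary search for 72 in [2, 4, 7, 8, 9, 18, 20, 26, 34, 36, 40, 44, 49, 50, 54, 60, 67, 72, 73]:

lo=0, hi=18, mid=9, arr[mid]=36 -> 36 < 72, search right half
lo=10, hi=18, mid=14, arr[mid]=54 -> 54 < 72, search right half
lo=15, hi=18, mid=16, arr[mid]=67 -> 67 < 72, search right half
lo=17, hi=18, mid=17, arr[mid]=72 -> Found target at index 17!

Binary search finds 72 at index 17 after 4 comparisons. The search repeatedly halves the search space by comparing with the middle element.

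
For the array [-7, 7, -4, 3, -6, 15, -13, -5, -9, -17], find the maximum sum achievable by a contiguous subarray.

Using Kadane's algorithm on [-7, 7, -4, 3, -6, 15, -13, -5, -9, -17]:

Scanning through the array:
Position 1 (value 7): max_ending_here = 7, max_so_far = 7
Position 2 (value -4): max_ending_here = 3, max_so_far = 7
Position 3 (value 3): max_ending_here = 6, max_so_far = 7
Position 4 (value -6): max_ending_here = 0, max_so_far = 7
Position 5 (value 15): max_ending_here = 15, max_so_far = 15
Position 6 (value -13): max_ending_here = 2, max_so_far = 15
Position 7 (value -5): max_ending_here = -3, max_so_far = 15
Position 8 (value -9): max_ending_here = -9, max_so_far = 15
Position 9 (value -17): max_ending_here = -17, max_so_far = 15

Maximum subarray: [7, -4, 3, -6, 15]
Maximum sum: 15

The maximum subarray is [7, -4, 3, -6, 15] with sum 15. This subarray runs from index 1 to index 5.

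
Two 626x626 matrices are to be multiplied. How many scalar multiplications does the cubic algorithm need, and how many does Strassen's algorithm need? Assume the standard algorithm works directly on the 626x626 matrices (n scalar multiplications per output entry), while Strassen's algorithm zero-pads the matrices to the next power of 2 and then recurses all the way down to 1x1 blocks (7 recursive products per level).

Matrix multiplication for 626x626 matrices:

Strassen's algorithm requires power-of-2 dimensions. Pad 626x626 to 1024x1024 (next power of 2).

Standard algorithm: 626^3 = 245314376 multiplications
Strassen's algorithm: 7^(log2(1024)) = 7^10 = 282475249 multiplications
Difference: 245314376 - 282475249 = -37160873 (Strassen uses MORE here due to padding overhead — for small or just-over-power-of-2 n, padding can outweigh the per-level savings)

Standard: 245314376 multiplications (626^3). Strassen: 282475249 multiplications (7^10, after padding to 1024x1024). Strassen reduces 8 recursive multiplications to 7 at each level.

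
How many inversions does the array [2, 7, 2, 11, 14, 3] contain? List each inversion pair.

Finding inversions in [2, 7, 2, 11, 14, 3]:

(1, 2): arr[1]=7 > arr[2]=2
(1, 5): arr[1]=7 > arr[5]=3
(3, 5): arr[3]=11 > arr[5]=3
(4, 5): arr[4]=14 > arr[5]=3

Total inversions: 4

The array has 4 inversion(s): (1,2), (1,5), (3,5), (4,5). Each pair (i,j) satisfies i < j and arr[i] > arr[j].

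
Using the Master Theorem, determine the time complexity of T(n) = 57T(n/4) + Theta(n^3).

Master Theorem for T(n) = 57T(n/4) + O(n^3):

a = 57, b = 4, c = 3
log_b(a) = log_4(57) = 2.9164

Case 3: c = 3 > log_4(57) = 2.9164
T(n) = O(n^3) = O(n^3)

For T(n) = 57T(n/4) + O(n^3): log_4(57) = 2.9164. This is Case 3 of the Master Theorem (c > log_b(a), work dominated by root), giving O(n^3).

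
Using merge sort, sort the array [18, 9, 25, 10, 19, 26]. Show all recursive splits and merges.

Merge sort trace:

Split: [18, 9, 25, 10, 19, 26] -> [18, 9, 25] and [10, 19, 26]
  Split: [18, 9, 25] -> [18] and [9, 25]
    Split: [9, 25] -> [9] and [25]
    Merge: [9] + [25] -> [9, 25]
  Merge: [18] + [9, 25] -> [9, 18, 25]
  Split: [10, 19, 26] -> [10] and [19, 26]
    Split: [19, 26] -> [19] and [26]
    Merge: [19] + [26] -> [19, 26]
  Merge: [10] + [19, 26] -> [10, 19, 26]
Merge: [9, 18, 25] + [10, 19, 26] -> [9, 10, 18, 19, 25, 26]

Final sorted array: [9, 10, 18, 19, 25, 26]

The merge sort proceeds by recursively splitting the array and merging sorted halves.
After all merges, the sorted array is [9, 10, 18, 19, 25, 26].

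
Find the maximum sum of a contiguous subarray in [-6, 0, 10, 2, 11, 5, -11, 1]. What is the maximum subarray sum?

Using Kadane's algorithm on [-6, 0, 10, 2, 11, 5, -11, 1]:

Scanning through the array:
Position 1 (value 0): max_ending_here = 0, max_so_far = 0
Position 2 (value 10): max_ending_here = 10, max_so_far = 10
Position 3 (value 2): max_ending_here = 12, max_so_far = 12
Position 4 (value 11): max_ending_here = 23, max_so_far = 23
Position 5 (value 5): max_ending_here = 28, max_so_far = 28
Position 6 (value -11): max_ending_here = 17, max_so_far = 28
Position 7 (value 1): max_ending_here = 18, max_so_far = 28

Maximum subarray: [0, 10, 2, 11, 5]
Maximum sum: 28

The maximum subarray is [0, 10, 2, 11, 5] with sum 28. This subarray runs from index 1 to index 5.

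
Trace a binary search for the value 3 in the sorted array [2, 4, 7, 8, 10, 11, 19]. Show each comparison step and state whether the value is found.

Binary search for 3 in [2, 4, 7, 8, 10, 11, 19]:

lo=0, hi=6, mid=3, arr[mid]=8 -> 8 > 3, search left half
lo=0, hi=2, mid=1, arr[mid]=4 -> 4 > 3, search left half
lo=0, hi=0, mid=0, arr[mid]=2 -> 2 < 3, search right half
lo=1 > hi=0, target 3 not found

Binary search determines that 3 is not in the array after 3 comparisons. The search space was exhausted without finding the target.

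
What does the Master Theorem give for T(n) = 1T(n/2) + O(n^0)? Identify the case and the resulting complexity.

Master Theorem for T(n) = 1T(n/2) + O(n^0):

a = 1, b = 2, c = 0
log_b(a) = log_2(1) = 0.0000

Case 2: c = 0 = log_2(1) = 0.0000
T(n) = O(n^0 log n) = O(log n)

For T(n) = 1T(n/2) + O(n^0): log_2(1) = 0.0000. This is Case 2 of the Master Theorem (c = log_b(a), equal work at all levels), giving O(log n).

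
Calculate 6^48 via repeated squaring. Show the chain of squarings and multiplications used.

Computing 6^48 by squaring (build up from 6^1; each line after the first costs one multiplication):

6^1 = 6
6^2 = (6^1)^2 = 6^2 = 36
6^3 = 6 * 6^2 = 6 * 36 = 216
6^6 = (6^3)^2 = 216^2 = 46656
6^12 = (6^6)^2 = 46656^2 = 2176782336
6^24 = (6^12)^2 = 2176782336^2 = 4738381338321616896
6^48 = (6^24)^2 = 4738381338321616896^2 = 22452257707354557240087211123792674816

Result: 22452257707354557240087211123792674816
Multiplications needed: 6 (6 lines after 6^1)

6^48 = 22452257707354557240087211123792674816. Using exponentiation by squaring, this requires 6 multiplications. The key idea: if the exponent is even, square the half-power; if odd, multiply by the base once.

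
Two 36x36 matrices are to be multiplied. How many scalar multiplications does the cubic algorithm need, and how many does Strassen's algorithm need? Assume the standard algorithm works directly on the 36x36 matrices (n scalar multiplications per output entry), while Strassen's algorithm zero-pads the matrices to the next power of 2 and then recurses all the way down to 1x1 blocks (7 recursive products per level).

Matrix multiplication for 36x36 matrices:

Strassen's algorithm requires power-of-2 dimensions. Pad 36x36 to 64x64 (next power of 2).

Standard algorithm: 36^3 = 46656 multiplications
Strassen's algorithm: 7^(log2(64)) = 7^6 = 117649 multiplications
Difference: 46656 - 117649 = -70993 (Strassen uses MORE here due to padding overhead — for small or just-over-power-of-2 n, padding can outweigh the per-level savings)

Standard: 46656 multiplications (36^3). Strassen: 117649 multiplications (7^6, after padding to 64x64). Strassen reduces 8 recursive multiplications to 7 at each level.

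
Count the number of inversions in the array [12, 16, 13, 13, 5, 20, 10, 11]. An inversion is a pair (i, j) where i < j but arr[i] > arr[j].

Finding inversions in [12, 16, 13, 13, 5, 20, 10, 11]:

(0, 4): arr[0]=12 > arr[4]=5
(0, 6): arr[0]=12 > arr[6]=10
(0, 7): arr[0]=12 > arr[7]=11
(1, 2): arr[1]=16 > arr[2]=13
(1, 3): arr[1]=16 > arr[3]=13
(1, 4): arr[1]=16 > arr[4]=5
(1, 6): arr[1]=16 > arr[6]=10
(1, 7): arr[1]=16 > arr[7]=11
(2, 4): arr[2]=13 > arr[4]=5
(2, 6): arr[2]=13 > arr[6]=10
(2, 7): arr[2]=13 > arr[7]=11
(3, 4): arr[3]=13 > arr[4]=5
(3, 6): arr[3]=13 > arr[6]=10
(3, 7): arr[3]=13 > arr[7]=11
(5, 6): arr[5]=20 > arr[6]=10
(5, 7): arr[5]=20 > arr[7]=11

Total inversions: 16

The array has 16 inversion(s): (0,4), (0,6), (0,7), (1,2), (1,3), (1,4), (1,6), (1,7), (2,4), (2,6), (2,7), (3,4), (3,6), (3,7), (5,6), (5,7). Each pair (i,j) satisfies i < j and arr[i] > arr[j].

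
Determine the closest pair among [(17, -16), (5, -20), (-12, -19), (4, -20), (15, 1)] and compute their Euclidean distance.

Computing all pairwise distances among 5 points:

d((17, -16), (5, -20)) = 12.6491
d((17, -16), (-12, -19)) = 29.1548
d((17, -16), (4, -20)) = 13.6015
d((17, -16), (15, 1)) = 17.1172
d((5, -20), (-12, -19)) = 17.0294
d((5, -20), (4, -20)) = 1.0 <-- minimum
d((5, -20), (15, 1)) = 23.2594
d((-12, -19), (4, -20)) = 16.0312
d((-12, -19), (15, 1)) = 33.6006
d((4, -20), (15, 1)) = 23.7065

Closest pair: (5, -20) and (4, -20) with distance 1.0

The closest pair is (5, -20) and (4, -20) with Euclidean distance 1.0. For 5 points, brute-force pairwise comparison is shown above. For large n, the divide-and-conquer algorithm (sort by x, recurse on halves, check the dividing strip) achieves O(n log n).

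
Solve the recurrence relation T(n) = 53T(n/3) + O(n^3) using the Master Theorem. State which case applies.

Master Theorem for T(n) = 53T(n/3) + O(n^3):

a = 53, b = 3, c = 3
log_b(a) = log_3(53) = 3.6139

Case 1: c = 3 < log_3(53) = 3.6139
T(n) = O(n^(log_3 53))

For T(n) = 53T(n/3) + O(n^3): log_3(53) = 3.6139. This is Case 1 of the Master Theorem (c < log_b(a), work dominated by leaves), giving O(n^(log_3 53)).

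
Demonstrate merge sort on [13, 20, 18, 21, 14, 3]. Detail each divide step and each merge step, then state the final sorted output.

Merge sort trace:

Split: [13, 20, 18, 21, 14, 3] -> [13, 20, 18] and [21, 14, 3]
  Split: [13, 20, 18] -> [13] and [20, 18]
    Split: [20, 18] -> [20] and [18]
    Merge: [20] + [18] -> [18, 20]
  Merge: [13] + [18, 20] -> [13, 18, 20]
  Split: [21, 14, 3] -> [21] and [14, 3]
    Split: [14, 3] -> [14] and [3]
    Merge: [14] + [3] -> [3, 14]
  Merge: [21] + [3, 14] -> [3, 14, 21]
Merge: [13, 18, 20] + [3, 14, 21] -> [3, 13, 14, 18, 20, 21]

Final sorted array: [3, 13, 14, 18, 20, 21]

The merge sort proceeds by recursively splitting the array and merging sorted halves.
After all merges, the sorted array is [3, 13, 14, 18, 20, 21].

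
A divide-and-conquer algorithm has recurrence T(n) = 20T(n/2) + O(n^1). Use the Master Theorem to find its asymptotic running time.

Master Theorem for T(n) = 20T(n/2) + O(n^1):

a = 20, b = 2, c = 1
log_b(a) = log_2(20) = 4.3219

Case 1: c = 1 < log_2(20) = 4.3219
T(n) = O(n^(log_2 20))

For T(n) = 20T(n/2) + O(n^1): log_2(20) = 4.3219. This is Case 1 of the Master Theorem (c < log_b(a), work dominated by leaves), giving O(n^(log_2 20)).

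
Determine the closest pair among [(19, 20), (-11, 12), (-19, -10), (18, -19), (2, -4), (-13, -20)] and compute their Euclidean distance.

Computing all pairwise distances among 6 points:

d((19, 20), (-11, 12)) = 31.0483
d((19, 20), (-19, -10)) = 48.4149
d((19, 20), (18, -19)) = 39.0128
d((19, 20), (2, -4)) = 29.4109
d((19, 20), (-13, -20)) = 51.225
d((-11, 12), (-19, -10)) = 23.4094
d((-11, 12), (18, -19)) = 42.45
d((-11, 12), (2, -4)) = 20.6155
d((-11, 12), (-13, -20)) = 32.0624
d((-19, -10), (18, -19)) = 38.0789
d((-19, -10), (2, -4)) = 21.8403
d((-19, -10), (-13, -20)) = 11.6619 <-- minimum
d((18, -19), (2, -4)) = 21.9317
d((18, -19), (-13, -20)) = 31.0161
d((2, -4), (-13, -20)) = 21.9317

Closest pair: (-19, -10) and (-13, -20) with distance 11.6619

The closest pair is (-19, -10) and (-13, -20) with Euclidean distance 11.6619. For 6 points, brute-force pairwise comparison is shown above. For large n, the divide-and-conquer algorithm (sort by x, recurse on halves, check the dividing strip) achieves O(n log n).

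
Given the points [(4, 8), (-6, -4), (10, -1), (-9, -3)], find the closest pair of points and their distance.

Computing all pairwise distances among 4 points:

d((4, 8), (-6, -4)) = 15.6205
d((4, 8), (10, -1)) = 10.8167
d((4, 8), (-9, -3)) = 17.0294
d((-6, -4), (10, -1)) = 16.2788
d((-6, -4), (-9, -3)) = 3.1623 <-- minimum
d((10, -1), (-9, -3)) = 19.105

Closest pair: (-6, -4) and (-9, -3) with distance 3.1623

The closest pair is (-6, -4) and (-9, -3) with Euclidean distance 3.1623. For 4 points, brute-force pairwise comparison is shown above. For large n, the divide-and-conquer algorithm (sort by x, recurse on halves, check the dividing strip) achieves O(n log n).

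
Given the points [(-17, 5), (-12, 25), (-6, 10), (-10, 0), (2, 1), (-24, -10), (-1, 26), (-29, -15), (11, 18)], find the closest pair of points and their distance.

Computing all pairwise distances among 9 points:

d((-17, 5), (-12, 25)) = 20.6155
d((-17, 5), (-6, 10)) = 12.083
d((-17, 5), (-10, 0)) = 8.6023
d((-17, 5), (2, 1)) = 19.4165
d((-17, 5), (-24, -10)) = 16.5529
d((-17, 5), (-1, 26)) = 26.4008
d((-17, 5), (-29, -15)) = 23.3238
d((-17, 5), (11, 18)) = 30.8707
d((-12, 25), (-6, 10)) = 16.1555
d((-12, 25), (-10, 0)) = 25.0799
d((-12, 25), (2, 1)) = 27.7849
d((-12, 25), (-24, -10)) = 37.0
d((-12, 25), (-1, 26)) = 11.0454
d((-12, 25), (-29, -15)) = 43.4626
d((-12, 25), (11, 18)) = 24.0416
d((-6, 10), (-10, 0)) = 10.7703
d((-6, 10), (2, 1)) = 12.0416
d((-6, 10), (-24, -10)) = 26.9072
d((-6, 10), (-1, 26)) = 16.7631
d((-6, 10), (-29, -15)) = 33.9706
d((-6, 10), (11, 18)) = 18.7883
d((-10, 0), (2, 1)) = 12.0416
d((-10, 0), (-24, -10)) = 17.2047
d((-10, 0), (-1, 26)) = 27.5136
d((-10, 0), (-29, -15)) = 24.2074
d((-10, 0), (11, 18)) = 27.6586
d((2, 1), (-24, -10)) = 28.2312
d((2, 1), (-1, 26)) = 25.1794
d((2, 1), (-29, -15)) = 34.8855
d((2, 1), (11, 18)) = 19.2354
d((-24, -10), (-1, 26)) = 42.72
d((-24, -10), (-29, -15)) = 7.0711 <-- minimum
d((-24, -10), (11, 18)) = 44.8219
d((-1, 26), (-29, -15)) = 49.6488
d((-1, 26), (11, 18)) = 14.4222
d((-29, -15), (11, 18)) = 51.8556

Closest pair: (-24, -10) and (-29, -15) with distance 7.0711

The closest pair is (-24, -10) and (-29, -15) with Euclidean distance 7.0711. For 9 points, brute-force pairwise comparison is shown above. For large n, the divide-and-conquer algorithm (sort by x, recurse on halves, check the dividing strip) achieves O(n log n).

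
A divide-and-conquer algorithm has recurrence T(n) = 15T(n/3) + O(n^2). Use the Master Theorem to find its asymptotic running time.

Master Theorem for T(n) = 15T(n/3) + O(n^2):

a = 15, b = 3, c = 2
log_b(a) = log_3(15) = 2.4650

Case 1: c = 2 < log_3(15) = 2.4650
T(n) = O(n^(log_3 15))

For T(n) = 15T(n/3) + O(n^2): log_3(15) = 2.4650. This is Case 1 of the Master Theorem (c < log_b(a), work dominated by leaves), giving O(n^(log_3 15)).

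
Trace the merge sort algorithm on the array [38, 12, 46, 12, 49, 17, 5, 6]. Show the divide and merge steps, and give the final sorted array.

Merge sort trace:

Split: [38, 12, 46, 12, 49, 17, 5, 6] -> [38, 12, 46, 12] and [49, 17, 5, 6]
  Split: [38, 12, 46, 12] -> [38, 12] and [46, 12]
    Split: [38, 12] -> [38] and [12]
    Merge: [38] + [12] -> [12, 38]
    Split: [46, 12] -> [46] and [12]
    Merge: [46] + [12] -> [12, 46]
  Merge: [12, 38] + [12, 46] -> [12, 12, 38, 46]
  Split: [49, 17, 5, 6] -> [49, 17] and [5, 6]
    Split: [49, 17] -> [49] and [17]
    Merge: [49] + [17] -> [17, 49]
    Split: [5, 6] -> [5] and [6]
    Merge: [5] + [6] -> [5, 6]
  Merge: [17, 49] + [5, 6] -> [5, 6, 17, 49]
Merge: [12, 12, 38, 46] + [5, 6, 17, 49] -> [5, 6, 12, 12, 17, 38, 46, 49]

Final sorted array: [5, 6, 12, 12, 17, 38, 46, 49]

The merge sort proceeds by recursively splitting the array and merging sorted halves.
After all merges, the sorted array is [5, 6, 12, 12, 17, 38, 46, 49].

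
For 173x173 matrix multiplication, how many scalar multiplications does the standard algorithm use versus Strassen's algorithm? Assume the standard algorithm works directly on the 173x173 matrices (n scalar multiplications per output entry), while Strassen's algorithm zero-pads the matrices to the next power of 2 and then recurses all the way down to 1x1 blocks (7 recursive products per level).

Matrix multiplication for 173x173 matrices:

Strassen's algorithm requires power-of-2 dimensions. Pad 173x173 to 256x256 (next power of 2).

Standard algorithm: 173^3 = 5177717 multiplications
Strassen's algorithm: 7^(log2(256)) = 7^8 = 5764801 multiplications
Difference: 5177717 - 5764801 = -587084 (Strassen uses MORE here due to padding overhead — for small or just-over-power-of-2 n, padding can outweigh the per-level savings)

Standard: 5177717 multiplications (173^3). Strassen: 5764801 multiplications (7^8, after padding to 256x256). Strassen reduces 8 recursive multiplications to 7 at each level.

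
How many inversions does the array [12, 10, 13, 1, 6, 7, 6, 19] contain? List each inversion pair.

Finding inversions in [12, 10, 13, 1, 6, 7, 6, 19]:

(0, 1): arr[0]=12 > arr[1]=10
(0, 3): arr[0]=12 > arr[3]=1
(0, 4): arr[0]=12 > arr[4]=6
(0, 5): arr[0]=12 > arr[5]=7
(0, 6): arr[0]=12 > arr[6]=6
(1, 3): arr[1]=10 > arr[3]=1
(1, 4): arr[1]=10 > arr[4]=6
(1, 5): arr[1]=10 > arr[5]=7
(1, 6): arr[1]=10 > arr[6]=6
(2, 3): arr[2]=13 > arr[3]=1
(2, 4): arr[2]=13 > arr[4]=6
(2, 5): arr[2]=13 > arr[5]=7
(2, 6): arr[2]=13 > arr[6]=6
(5, 6): arr[5]=7 > arr[6]=6

Total inversions: 14

The array has 14 inversion(s): (0,1), (0,3), (0,4), (0,5), (0,6), (1,3), (1,4), (1,5), (1,6), (2,3), (2,4), (2,5), (2,6), (5,6). Each pair (i,j) satisfies i < j and arr[i] > arr[j].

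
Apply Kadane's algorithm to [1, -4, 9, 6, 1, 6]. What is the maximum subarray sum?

Using Kadane's algorithm on [1, -4, 9, 6, 1, 6]:

Scanning through the array:
Position 1 (value -4): max_ending_here = -3, max_so_far = 1
Position 2 (value 9): max_ending_here = 9, max_so_far = 9
Position 3 (value 6): max_ending_here = 15, max_so_far = 15
Position 4 (value 1): max_ending_here = 16, max_so_far = 16
Position 5 (value 6): max_ending_here = 22, max_so_far = 22

Maximum subarray: [9, 6, 1, 6]
Maximum sum: 22

The maximum subarray is [9, 6, 1, 6] with sum 22. This subarray runs from index 2 to index 5.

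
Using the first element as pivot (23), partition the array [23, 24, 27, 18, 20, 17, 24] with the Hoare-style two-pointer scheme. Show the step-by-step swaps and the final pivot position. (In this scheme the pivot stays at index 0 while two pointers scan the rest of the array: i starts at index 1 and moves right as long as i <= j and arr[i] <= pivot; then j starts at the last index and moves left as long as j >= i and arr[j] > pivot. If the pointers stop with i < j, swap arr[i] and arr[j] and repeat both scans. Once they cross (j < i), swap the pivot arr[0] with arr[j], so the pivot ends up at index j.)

Hoare-style two-pointer partition with pivot = 23:

Initial array: [23, 24, 27, 18, 20, 17, 24]

Pointers start at i = 1, j = 6.
i stops at index 1 (arr[1]=24 > 23), j stops at index 5 (arr[5]=17 <= 23): swap arr[1] and arr[5], array becomes [23, 17, 27, 18, 20, 24, 24]
i stops at index 2 (arr[2]=27 > 23), j stops at index 4 (arr[4]=20 <= 23): swap arr[2] and arr[4], array becomes [23, 17, 20, 18, 27, 24, 24]
i ends at 4, j ends at 3: the pointers have crossed (j < i), so scanning stops.

Swap pivot arr[0] with arr[3] to place pivot at position 3: [18, 17, 20, 23, 27, 24, 24]
Pivot position: 3

After partitioning with pivot 23, the array becomes [18, 17, 20, 23, 27, 24, 24]. The pivot is placed at index 3. All elements to the left of the pivot are <= 23, and all elements to the right are > 23.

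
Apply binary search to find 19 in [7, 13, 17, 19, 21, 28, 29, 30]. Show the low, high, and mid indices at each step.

Binary search for 19 in [7, 13, 17, 19, 21, 28, 29, 30]:

lo=0, hi=7, mid=3, arr[mid]=19 -> Found target at index 3!

Binary search finds 19 at index 3 after 1 comparisons. The search repeatedly halves the search space by comparing with the middle element.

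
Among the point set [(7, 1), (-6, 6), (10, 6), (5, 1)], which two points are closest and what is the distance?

Computing all pairwise distances among 4 points:

d((7, 1), (-6, 6)) = 13.9284
d((7, 1), (10, 6)) = 5.831
d((7, 1), (5, 1)) = 2.0 <-- minimum
d((-6, 6), (10, 6)) = 16.0
d((-6, 6), (5, 1)) = 12.083
d((10, 6), (5, 1)) = 7.0711

Closest pair: (7, 1) and (5, 1) with distance 2.0

The closest pair is (7, 1) and (5, 1) with Euclidean distance 2.0. For 4 points, brute-force pairwise comparison is shown above. For large n, the divide-and-conquer algorithm (sort by x, recurse on halves, check the dividing strip) achieves O(n log n).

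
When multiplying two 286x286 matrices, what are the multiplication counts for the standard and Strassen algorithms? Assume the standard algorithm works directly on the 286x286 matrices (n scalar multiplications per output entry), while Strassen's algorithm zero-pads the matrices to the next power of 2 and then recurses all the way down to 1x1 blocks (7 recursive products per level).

Matrix multiplication for 286x286 matrices:

Strassen's algorithm requires power-of-2 dimensions. Pad 286x286 to 512x512 (next power of 2).

Standard algorithm: 286^3 = 23393656 multiplications
Strassen's algorithm: 7^(log2(512)) = 7^9 = 40353607 multiplications
Difference: 23393656 - 40353607 = -16959951 (Strassen uses MORE here due to padding overhead — for small or just-over-power-of-2 n, padding can outweigh the per-level savings)

Standard: 23393656 multiplications (286^3). Strassen: 40353607 multiplications (7^9, after padding to 512x512). Strassen reduces 8 recursive multiplications to 7 at each level.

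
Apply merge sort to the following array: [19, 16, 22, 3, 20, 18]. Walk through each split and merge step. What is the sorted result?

Merge sort trace:

Split: [19, 16, 22, 3, 20, 18] -> [19, 16, 22] and [3, 20, 18]
  Split: [19, 16, 22] -> [19] and [16, 22]
    Split: [16, 22] -> [16] and [22]
    Merge: [16] + [22] -> [16, 22]
  Merge: [19] + [16, 22] -> [16, 19, 22]
  Split: [3, 20, 18] -> [3] and [20, 18]
    Split: [20, 18] -> [20] and [18]
    Merge: [20] + [18] -> [18, 20]
  Merge: [3] + [18, 20] -> [3, 18, 20]
Merge: [16, 19, 22] + [3, 18, 20] -> [3, 16, 18, 19, 20, 22]

Final sorted array: [3, 16, 18, 19, 20, 22]

The merge sort proceeds by recursively splitting the array and merging sorted halves.
After all merges, the sorted array is [3, 16, 18, 19, 20, 22].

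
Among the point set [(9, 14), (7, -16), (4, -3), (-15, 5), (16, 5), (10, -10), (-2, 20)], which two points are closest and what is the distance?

Computing all pairwise distances among 7 points:

d((9, 14), (7, -16)) = 30.0666
d((9, 14), (4, -3)) = 17.72
d((9, 14), (-15, 5)) = 25.632
d((9, 14), (16, 5)) = 11.4018
d((9, 14), (10, -10)) = 24.0208
d((9, 14), (-2, 20)) = 12.53
d((7, -16), (4, -3)) = 13.3417
d((7, -16), (-15, 5)) = 30.4138
d((7, -16), (16, 5)) = 22.8473
d((7, -16), (10, -10)) = 6.7082 <-- minimum
d((7, -16), (-2, 20)) = 37.108
d((4, -3), (-15, 5)) = 20.6155
d((4, -3), (16, 5)) = 14.4222
d((4, -3), (10, -10)) = 9.2195
d((4, -3), (-2, 20)) = 23.7697
d((-15, 5), (16, 5)) = 31.0
d((-15, 5), (10, -10)) = 29.1548
d((-15, 5), (-2, 20)) = 19.8494
d((16, 5), (10, -10)) = 16.1555
d((16, 5), (-2, 20)) = 23.4307
d((10, -10), (-2, 20)) = 32.311

Closest pair: (7, -16) and (10, -10) with distance 6.7082

The closest pair is (7, -16) and (10, -10) with Euclidean distance 6.7082. For 7 points, brute-force pairwise comparison is shown above. For large n, the divide-and-conquer algorithm (sort by x, recurse on halves, check the dividing strip) achieves O(n log n).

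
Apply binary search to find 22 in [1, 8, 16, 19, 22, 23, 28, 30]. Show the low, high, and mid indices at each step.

Binary search for 22 in [1, 8, 16, 19, 22, 23, 28, 30]:

lo=0, hi=7, mid=3, arr[mid]=19 -> 19 < 22, search right half
lo=4, hi=7, mid=5, arr[mid]=23 -> 23 > 22, search left half
lo=4, hi=4, mid=4, arr[mid]=22 -> Found target at index 4!

Binary search finds 22 at index 4 after 3 comparisons. The search repeatedly halves the search space by comparing with the middle element.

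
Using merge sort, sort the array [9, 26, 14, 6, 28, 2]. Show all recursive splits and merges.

Merge sort trace:

Split: [9, 26, 14, 6, 28, 2] -> [9, 26, 14] and [6, 28, 2]
  Split: [9, 26, 14] -> [9] and [26, 14]
    Split: [26, 14] -> [26] and [14]
    Merge: [26] + [14] -> [14, 26]
  Merge: [9] + [14, 26] -> [9, 14, 26]
  Split: [6, 28, 2] -> [6] and [28, 2]
    Split: [28, 2] -> [28] and [2]
    Merge: [28] + [2] -> [2, 28]
  Merge: [6] + [2, 28] -> [2, 6, 28]
Merge: [9, 14, 26] + [2, 6, 28] -> [2, 6, 9, 14, 26, 28]

Final sorted array: [2, 6, 9, 14, 26, 28]

The merge sort proceeds by recursively splitting the array and merging sorted halves.
After all merges, the sorted array is [2, 6, 9, 14, 26, 28].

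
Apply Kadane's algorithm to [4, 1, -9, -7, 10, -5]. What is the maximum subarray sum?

Using Kadane's algorithm on [4, 1, -9, -7, 10, -5]:

Scanning through the array:
Position 1 (value 1): max_ending_here = 5, max_so_far = 5
Position 2 (value -9): max_ending_here = -4, max_so_far = 5
Position 3 (value -7): max_ending_here = -7, max_so_far = 5
Position 4 (value 10): max_ending_here = 10, max_so_far = 10
Position 5 (value -5): max_ending_here = 5, max_so_far = 10

Maximum subarray: [10]
Maximum sum: 10

The maximum subarray is [10] with sum 10. This subarray runs from index 4 to index 4.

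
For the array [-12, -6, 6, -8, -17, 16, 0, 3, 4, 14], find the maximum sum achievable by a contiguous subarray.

Using Kadane's algorithm on [-12, -6, 6, -8, -17, 16, 0, 3, 4, 14]:

Scanning through the array:
Position 1 (value -6): max_ending_here = -6, max_so_far = -6
Position 2 (value 6): max_ending_here = 6, max_so_far = 6
Position 3 (value -8): max_ending_here = -2, max_so_far = 6
Position 4 (value -17): max_ending_here = -17, max_so_far = 6
Position 5 (value 16): max_ending_here = 16, max_so_far = 16
Position 6 (value 0): max_ending_here = 16, max_so_far = 16
Position 7 (value 3): max_ending_here = 19, max_so_far = 19
Position 8 (value 4): max_ending_here = 23, max_so_far = 23
Position 9 (value 14): max_ending_here = 37, max_so_far = 37

Maximum subarray: [16, 0, 3, 4, 14]
Maximum sum: 37

The maximum subarray is [16, 0, 3, 4, 14] with sum 37. This subarray runs from index 5 to index 9.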